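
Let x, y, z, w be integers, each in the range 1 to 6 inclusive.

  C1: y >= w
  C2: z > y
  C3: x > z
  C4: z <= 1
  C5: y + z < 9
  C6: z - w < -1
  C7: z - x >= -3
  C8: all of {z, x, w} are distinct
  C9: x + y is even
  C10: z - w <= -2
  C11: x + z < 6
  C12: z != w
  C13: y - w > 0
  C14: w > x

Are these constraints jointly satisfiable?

Unsatisfiable

Constraints 1, 2, 3, and 14 give y < z, z < x, x < w, w ≤ y. Chaining: y < z < x < w ≤ y, which forces y < y — impossible.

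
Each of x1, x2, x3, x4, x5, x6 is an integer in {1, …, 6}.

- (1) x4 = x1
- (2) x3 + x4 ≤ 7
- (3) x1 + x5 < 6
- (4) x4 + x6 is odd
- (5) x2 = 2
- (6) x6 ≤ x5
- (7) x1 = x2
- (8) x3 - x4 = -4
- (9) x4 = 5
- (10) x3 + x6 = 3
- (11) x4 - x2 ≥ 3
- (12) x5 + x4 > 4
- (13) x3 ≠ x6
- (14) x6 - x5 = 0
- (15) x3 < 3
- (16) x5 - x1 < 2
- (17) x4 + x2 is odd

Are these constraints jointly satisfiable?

Constraint 9 fixes x4 = 5 and constraint 5 fixes x2 = 2. Constraints 1 and 7 give x4 = x1 = x2, so x4 = x2. But 5 ≠ 2 — contradiction.

Unsatisfiable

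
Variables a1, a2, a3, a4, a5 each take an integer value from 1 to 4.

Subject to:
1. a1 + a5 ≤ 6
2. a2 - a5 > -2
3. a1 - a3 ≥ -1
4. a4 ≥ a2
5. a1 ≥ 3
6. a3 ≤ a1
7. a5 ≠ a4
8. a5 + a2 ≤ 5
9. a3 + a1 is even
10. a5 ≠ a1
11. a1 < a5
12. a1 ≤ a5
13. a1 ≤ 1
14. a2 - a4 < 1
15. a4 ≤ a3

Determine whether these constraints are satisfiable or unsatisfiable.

Unsatisfiable

From constraint 5: a1 ≥ 3. From constraint 13: a1 ≤ 1. But 1 < 3, so no value of a1 works.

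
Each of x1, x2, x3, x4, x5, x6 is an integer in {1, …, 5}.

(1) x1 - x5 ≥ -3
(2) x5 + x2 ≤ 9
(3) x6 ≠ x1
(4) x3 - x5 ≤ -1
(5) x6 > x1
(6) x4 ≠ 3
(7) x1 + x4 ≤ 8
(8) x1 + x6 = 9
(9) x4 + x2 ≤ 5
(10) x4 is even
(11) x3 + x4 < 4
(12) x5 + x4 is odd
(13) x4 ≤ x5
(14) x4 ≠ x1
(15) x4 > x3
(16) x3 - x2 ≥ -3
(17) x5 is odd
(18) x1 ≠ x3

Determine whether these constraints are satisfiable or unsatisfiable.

Satisfiable

Setting (x1, x2, x3, x4, x5, x6) = (4, 1, 1, 2, 5, 5) satisfies everything: constraint 1: x1 - x5 = -1; constraint 2: x5 + x2 = 6; constraint 4: x3 - x5 = -4, and the others follow.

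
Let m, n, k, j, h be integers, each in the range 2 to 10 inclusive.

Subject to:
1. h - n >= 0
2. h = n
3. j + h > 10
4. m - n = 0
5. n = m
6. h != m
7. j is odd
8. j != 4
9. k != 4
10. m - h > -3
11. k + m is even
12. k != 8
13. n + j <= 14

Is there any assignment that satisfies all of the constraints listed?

Unsatisfiable

From constraints 2 and 5, h = n = m, so h = m. But constraint 6 says h ≠ m. Contradiction.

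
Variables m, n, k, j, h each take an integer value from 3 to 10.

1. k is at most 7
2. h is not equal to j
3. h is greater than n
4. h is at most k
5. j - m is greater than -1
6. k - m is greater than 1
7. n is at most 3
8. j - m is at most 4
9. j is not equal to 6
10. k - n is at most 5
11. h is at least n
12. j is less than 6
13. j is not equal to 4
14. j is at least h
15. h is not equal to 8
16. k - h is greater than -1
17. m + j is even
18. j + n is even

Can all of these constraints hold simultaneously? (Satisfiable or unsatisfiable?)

Try m = 3, n = 3, k = 5, j = 5, h = 4.
Check constraint 5: j - m = 2; constraint 6: k - m = 2; constraint 8: j - m = 2. The remaining constraints are straightforward to verify.

Satisfiable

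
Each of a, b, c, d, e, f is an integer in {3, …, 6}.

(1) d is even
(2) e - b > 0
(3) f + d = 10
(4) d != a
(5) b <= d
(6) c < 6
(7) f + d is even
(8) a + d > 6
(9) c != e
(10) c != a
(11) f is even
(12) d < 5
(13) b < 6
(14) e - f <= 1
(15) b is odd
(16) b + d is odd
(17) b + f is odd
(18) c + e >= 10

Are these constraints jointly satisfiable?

Satisfiable

One satisfying assignment is a = 3, b = 3, c = 5, d = 4, e = 6, f = 6.
For the less obvious constraints — constraint 2: e - b = 3; constraint 3: f + d = 10; constraint 8: a + d = 7 — and the others hold by inspection.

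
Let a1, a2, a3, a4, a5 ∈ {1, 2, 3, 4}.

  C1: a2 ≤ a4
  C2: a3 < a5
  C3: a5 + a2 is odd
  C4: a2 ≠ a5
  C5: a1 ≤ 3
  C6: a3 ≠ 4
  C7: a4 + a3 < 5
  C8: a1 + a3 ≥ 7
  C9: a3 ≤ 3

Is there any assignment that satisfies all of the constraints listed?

From constraint 5: a1 ≤ 3. From constraint 9: a3 ≤ 3. Hence a1 + a3 ≤ 6. But constraint 8 requires a1 + a3 ≥ 7, and 7 > 6. Contradiction.

Unsatisfiable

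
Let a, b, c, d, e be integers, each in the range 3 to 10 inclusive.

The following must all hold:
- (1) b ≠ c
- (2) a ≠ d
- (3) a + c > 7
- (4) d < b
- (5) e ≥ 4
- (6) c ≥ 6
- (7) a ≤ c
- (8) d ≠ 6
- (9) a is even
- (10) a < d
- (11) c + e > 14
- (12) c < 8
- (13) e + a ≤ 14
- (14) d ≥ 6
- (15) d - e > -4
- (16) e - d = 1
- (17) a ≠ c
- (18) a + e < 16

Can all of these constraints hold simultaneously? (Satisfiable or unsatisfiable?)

One satisfying assignment is a = 4, b = 10, c = 6, d = 8, e = 9.
For the less obvious constraints — constraint 3: a + c = 10; constraint 11: c + e = 15 — and the others hold by inspection.

Satisfiable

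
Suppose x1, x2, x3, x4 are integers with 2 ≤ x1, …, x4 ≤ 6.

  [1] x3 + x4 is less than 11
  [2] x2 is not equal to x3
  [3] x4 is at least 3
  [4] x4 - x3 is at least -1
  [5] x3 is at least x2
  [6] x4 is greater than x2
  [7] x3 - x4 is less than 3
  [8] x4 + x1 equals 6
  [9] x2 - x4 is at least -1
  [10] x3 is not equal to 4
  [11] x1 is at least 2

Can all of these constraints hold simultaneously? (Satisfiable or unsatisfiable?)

Try x1 = 2, x2 = 3, x3 = 5, x4 = 4.
Check constraint 1: x3 + x4 = 9; constraint 4: x4 - x3 = -1; constraint 7: x3 - x4 = 1. The remaining constraints are straightforward to verify.

Satisfiable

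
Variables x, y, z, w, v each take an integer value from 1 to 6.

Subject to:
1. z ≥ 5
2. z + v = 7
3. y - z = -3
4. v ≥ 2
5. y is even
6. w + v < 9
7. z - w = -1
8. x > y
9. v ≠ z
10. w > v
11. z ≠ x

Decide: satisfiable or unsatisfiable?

One satisfying assignment is x = 6, y = 2, z = 5, w = 6, v = 2.
For the less obvious constraints — constraint 2: z + v = 7; constraint 3: y - z = -3 — and the others hold by inspection.

Satisfiable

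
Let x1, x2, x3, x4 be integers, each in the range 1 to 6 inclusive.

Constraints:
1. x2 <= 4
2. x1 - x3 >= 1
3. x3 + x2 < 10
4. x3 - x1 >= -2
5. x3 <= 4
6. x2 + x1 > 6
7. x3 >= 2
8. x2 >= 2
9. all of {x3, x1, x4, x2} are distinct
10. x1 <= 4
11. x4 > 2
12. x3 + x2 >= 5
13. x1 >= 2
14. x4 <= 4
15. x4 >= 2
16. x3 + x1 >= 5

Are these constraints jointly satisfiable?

Unsatisfiable

Constraints 1, 5, 7, 8, 10, 13, 14, and 15 confine each of x3, x1, x4, x2 to the 3 values {2, …, 4}.
Constraint 9 requires all 4 of them to be distinct, but only 3 values are available — impossible by the pigeonhole principle.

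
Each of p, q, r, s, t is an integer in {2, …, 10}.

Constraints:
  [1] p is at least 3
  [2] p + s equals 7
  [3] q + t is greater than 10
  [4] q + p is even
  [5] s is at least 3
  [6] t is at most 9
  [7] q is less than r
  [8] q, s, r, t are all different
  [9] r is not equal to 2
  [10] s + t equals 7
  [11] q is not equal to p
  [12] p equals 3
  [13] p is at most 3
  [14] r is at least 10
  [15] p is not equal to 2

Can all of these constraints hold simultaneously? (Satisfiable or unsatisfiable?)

The assignment p = 3, q = 9, r = 10, s = 4, t = 3 works:
  constraint 2 holds since p + s = 7.
  constraint 3 holds since q + t = 12.
The rest check out directly.

Satisfiable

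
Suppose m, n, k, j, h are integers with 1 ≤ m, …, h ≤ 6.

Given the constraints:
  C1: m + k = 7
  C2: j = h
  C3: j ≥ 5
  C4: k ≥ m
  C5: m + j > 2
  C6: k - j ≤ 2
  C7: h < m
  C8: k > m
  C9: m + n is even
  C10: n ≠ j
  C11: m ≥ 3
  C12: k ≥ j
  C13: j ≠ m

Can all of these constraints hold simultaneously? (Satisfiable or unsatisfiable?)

From constraint 11: m ≥ 3. From constraints 3 and 12: k ≥ j ≥ 5. Hence m + k ≥ 8. But constraint 1 requires m + k = 7, and 7 < 8. Contradiction.

Unsatisfiable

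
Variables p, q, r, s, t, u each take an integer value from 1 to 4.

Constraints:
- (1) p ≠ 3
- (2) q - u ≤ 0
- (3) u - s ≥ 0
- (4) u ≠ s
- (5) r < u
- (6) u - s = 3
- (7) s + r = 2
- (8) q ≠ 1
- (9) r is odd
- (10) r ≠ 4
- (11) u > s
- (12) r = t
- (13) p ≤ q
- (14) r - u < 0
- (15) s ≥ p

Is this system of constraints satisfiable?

Satisfiable

One satisfying assignment is p = 1, q = 4, r = 1, s = 1, t = 1, u = 4.
For the less obvious constraints — constraint 2: q - u = 0; constraint 3: u - s = 3 — and the others hold by inspection.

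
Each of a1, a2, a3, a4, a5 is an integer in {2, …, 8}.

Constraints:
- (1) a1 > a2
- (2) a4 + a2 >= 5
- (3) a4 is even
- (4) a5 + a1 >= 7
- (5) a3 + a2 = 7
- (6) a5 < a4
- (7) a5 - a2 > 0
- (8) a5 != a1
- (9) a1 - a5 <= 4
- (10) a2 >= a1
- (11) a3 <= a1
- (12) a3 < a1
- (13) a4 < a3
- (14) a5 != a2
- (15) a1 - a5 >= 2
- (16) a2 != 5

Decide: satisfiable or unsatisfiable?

Constraints 6, 7, 10, 11, and 13 give a3 ≤ a1, a1 ≤ a2, a2 < a5, a5 < a4, a4 < a3. Chaining: a3 ≤ a1 ≤ a2 < a5 < a4 < a3, which forces a3 < a3 — impossible.

Unsatisfiable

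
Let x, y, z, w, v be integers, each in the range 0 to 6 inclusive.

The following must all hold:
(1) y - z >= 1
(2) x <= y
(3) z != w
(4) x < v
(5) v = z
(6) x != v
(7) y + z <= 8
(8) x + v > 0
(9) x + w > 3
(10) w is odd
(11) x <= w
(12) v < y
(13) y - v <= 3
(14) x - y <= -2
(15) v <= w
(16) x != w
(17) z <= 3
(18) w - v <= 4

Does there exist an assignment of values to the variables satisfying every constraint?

Setting (x, y, z, w, v) = (1, 3, 2, 3, 2) satisfies everything: constraint 1: y - z = 1; constraint 7: y + z = 5; constraint 8: x + v = 3, and the others follow.

Satisfiable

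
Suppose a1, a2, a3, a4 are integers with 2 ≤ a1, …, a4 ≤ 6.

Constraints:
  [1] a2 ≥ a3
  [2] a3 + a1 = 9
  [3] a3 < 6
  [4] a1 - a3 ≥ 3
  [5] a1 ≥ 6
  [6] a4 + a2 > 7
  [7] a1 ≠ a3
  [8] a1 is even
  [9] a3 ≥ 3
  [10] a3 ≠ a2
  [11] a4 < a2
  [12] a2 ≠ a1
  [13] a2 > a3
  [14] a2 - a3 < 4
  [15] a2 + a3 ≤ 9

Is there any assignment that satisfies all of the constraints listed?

Satisfiable

The assignment a1 = 6, a2 = 5, a3 = 3, a4 = 4 works:
  constraint 2 holds since a3 + a1 = 9.
  constraint 4 holds since a1 - a3 = 3.
The rest check out directly.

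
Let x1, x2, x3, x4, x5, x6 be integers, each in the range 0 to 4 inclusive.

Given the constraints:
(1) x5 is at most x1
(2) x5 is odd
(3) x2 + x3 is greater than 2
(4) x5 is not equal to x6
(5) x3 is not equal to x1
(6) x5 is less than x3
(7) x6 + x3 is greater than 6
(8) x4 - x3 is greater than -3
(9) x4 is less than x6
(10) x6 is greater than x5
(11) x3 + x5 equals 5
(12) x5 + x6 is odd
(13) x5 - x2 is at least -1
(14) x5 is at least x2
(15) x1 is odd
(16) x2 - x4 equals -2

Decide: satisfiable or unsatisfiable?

Satisfiable

One satisfying assignment is x1 = 1, x2 = 0, x3 = 4, x4 = 2, x5 = 1, x6 = 4.
For the less obvious constraints — constraint 3: x2 + x3 = 4; constraint 7: x6 + x3 = 8 — and the others hold by inspection.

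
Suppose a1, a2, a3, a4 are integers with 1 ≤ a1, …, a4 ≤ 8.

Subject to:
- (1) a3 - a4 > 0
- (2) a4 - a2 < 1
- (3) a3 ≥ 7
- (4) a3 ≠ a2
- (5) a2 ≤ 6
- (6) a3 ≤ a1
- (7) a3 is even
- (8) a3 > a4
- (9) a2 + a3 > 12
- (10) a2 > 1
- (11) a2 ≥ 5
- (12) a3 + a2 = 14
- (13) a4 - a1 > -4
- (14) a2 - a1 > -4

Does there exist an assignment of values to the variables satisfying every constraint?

Satisfiable

One satisfying assignment is a1 = 8, a2 = 6, a3 = 8, a4 = 6.
For the less obvious constraints — constraint 1: a3 - a4 = 2; constraint 2: a4 - a2 = 0 — and the others hold by inspection.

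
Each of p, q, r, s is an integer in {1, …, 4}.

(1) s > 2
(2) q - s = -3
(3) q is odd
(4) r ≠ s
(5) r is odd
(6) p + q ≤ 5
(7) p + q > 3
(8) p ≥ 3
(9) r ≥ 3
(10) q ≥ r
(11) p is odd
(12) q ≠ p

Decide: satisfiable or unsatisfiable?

From constraint 8: p ≥ 3. From constraints 9 and 10: q ≥ r ≥ 3. Hence p + q ≥ 6. But constraint 6 requires p + q ≤ 5, and 5 < 6. Contradiction.

Unsatisfiable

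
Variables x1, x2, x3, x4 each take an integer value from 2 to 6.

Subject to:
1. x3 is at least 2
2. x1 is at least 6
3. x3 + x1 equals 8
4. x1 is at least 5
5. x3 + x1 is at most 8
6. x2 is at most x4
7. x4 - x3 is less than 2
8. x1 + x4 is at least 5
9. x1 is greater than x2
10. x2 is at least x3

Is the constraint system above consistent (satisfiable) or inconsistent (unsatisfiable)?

Satisfiable

The assignment x1 = 6, x2 = 2, x3 = 2, x4 = 2 works:
  constraint 3 holds since x3 + x1 = 8.
  constraint 5 holds since x3 + x1 = 8.
The rest check out directly.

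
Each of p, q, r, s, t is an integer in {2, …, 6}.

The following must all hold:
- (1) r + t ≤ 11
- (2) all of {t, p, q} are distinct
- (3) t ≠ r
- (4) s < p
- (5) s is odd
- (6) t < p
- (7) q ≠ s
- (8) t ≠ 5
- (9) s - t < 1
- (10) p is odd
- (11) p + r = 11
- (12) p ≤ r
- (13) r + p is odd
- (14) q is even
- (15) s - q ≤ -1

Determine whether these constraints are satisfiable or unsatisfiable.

Try p = 5, q = 6, r = 6, s = 3, t = 4.
Check constraint 1: r + t = 10; constraint 9: s - t = -1; constraint 11: p + r = 11. The remaining constraints are straightforward to verify.

Satisfiable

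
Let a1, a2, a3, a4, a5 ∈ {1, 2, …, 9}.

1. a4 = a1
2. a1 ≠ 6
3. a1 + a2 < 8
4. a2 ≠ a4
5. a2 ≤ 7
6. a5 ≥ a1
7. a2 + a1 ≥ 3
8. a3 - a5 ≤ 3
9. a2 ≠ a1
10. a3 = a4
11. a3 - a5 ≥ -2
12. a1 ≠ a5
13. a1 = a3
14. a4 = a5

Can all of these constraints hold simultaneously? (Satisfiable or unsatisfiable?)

From constraints 10, 13, and 14, a1 = a3 = a4 = a5, so a1 = a5. But constraint 12 says a1 ≠ a5. Contradiction.

Unsatisfiable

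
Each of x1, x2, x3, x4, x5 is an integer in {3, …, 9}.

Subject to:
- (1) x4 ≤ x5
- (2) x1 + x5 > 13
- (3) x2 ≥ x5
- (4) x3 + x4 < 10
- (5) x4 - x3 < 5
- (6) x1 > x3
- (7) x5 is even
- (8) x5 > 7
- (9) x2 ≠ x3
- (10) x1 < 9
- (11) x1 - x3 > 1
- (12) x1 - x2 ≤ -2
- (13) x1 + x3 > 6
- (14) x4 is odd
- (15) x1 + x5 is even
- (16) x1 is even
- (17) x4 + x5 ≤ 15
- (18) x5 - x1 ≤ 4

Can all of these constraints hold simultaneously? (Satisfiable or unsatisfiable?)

The assignment x1 = 6, x2 = 9, x3 = 3, x4 = 5, x5 = 8 works:
  constraint 2 holds since x1 + x5 = 14.
  constraint 4 holds since x3 + x4 = 8.
The rest check out directly.

Satisfiable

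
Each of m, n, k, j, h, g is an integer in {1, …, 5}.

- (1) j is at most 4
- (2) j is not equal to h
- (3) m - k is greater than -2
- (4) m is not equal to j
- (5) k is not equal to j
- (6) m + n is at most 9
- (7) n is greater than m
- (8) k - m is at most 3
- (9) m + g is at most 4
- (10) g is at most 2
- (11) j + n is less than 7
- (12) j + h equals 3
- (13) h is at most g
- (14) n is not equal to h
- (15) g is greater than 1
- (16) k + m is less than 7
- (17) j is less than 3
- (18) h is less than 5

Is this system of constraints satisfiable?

Satisfiable

Try m = 2, n = 5, k = 2, j = 1, h = 2, g = 2.
Check constraint 3: m - k = 0; constraint 6: m + n = 7; constraint 8: k - m = 0. The remaining constraints are straightforward to verify.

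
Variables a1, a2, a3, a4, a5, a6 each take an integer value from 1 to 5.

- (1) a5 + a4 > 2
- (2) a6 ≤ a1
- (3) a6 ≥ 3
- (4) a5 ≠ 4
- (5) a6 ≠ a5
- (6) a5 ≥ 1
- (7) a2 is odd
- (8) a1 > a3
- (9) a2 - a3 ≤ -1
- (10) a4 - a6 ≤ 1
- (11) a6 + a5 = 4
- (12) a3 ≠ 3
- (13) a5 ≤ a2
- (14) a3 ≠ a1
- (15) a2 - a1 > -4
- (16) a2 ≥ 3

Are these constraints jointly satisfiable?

Take a1 = 5, a2 = 3, a3 = 4, a4 = 4, a5 = 1, a6 = 3. Then constraint 1: a5 + a4 = 5; constraint 9: a2 - a3 = -1; constraint 10: a4 - a6 = 1, and every other listed constraint is also met.

Satisfiable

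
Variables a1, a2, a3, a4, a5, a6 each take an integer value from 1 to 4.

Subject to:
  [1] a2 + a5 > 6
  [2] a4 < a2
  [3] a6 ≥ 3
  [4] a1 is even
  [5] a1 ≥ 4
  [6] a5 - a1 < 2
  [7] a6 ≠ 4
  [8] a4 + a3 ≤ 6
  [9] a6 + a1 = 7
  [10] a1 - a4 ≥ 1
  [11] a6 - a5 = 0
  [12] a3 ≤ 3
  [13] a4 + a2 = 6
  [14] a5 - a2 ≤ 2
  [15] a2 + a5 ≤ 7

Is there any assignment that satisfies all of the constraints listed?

Satisfiable

The assignment a1 = 4, a2 = 4, a3 = 3, a4 = 2, a5 = 3, a6 = 3 works:
  constraint 1 holds since a2 + a5 = 7.
  constraint 6 holds since a5 - a1 = -1.
The rest check out directly.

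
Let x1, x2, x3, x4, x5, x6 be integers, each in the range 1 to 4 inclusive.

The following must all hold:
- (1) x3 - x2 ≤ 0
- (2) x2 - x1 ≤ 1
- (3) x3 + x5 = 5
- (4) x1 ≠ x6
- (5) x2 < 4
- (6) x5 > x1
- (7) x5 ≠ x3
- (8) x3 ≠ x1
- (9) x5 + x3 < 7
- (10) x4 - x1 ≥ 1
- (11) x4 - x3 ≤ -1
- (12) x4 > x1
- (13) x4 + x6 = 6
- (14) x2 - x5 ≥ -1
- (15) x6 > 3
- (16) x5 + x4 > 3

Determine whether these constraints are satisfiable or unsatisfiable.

Constraints 1, 2, 10, and 11 give x3 − x4 ≥ 1, x4 − x1 ≥ 1, x1 − x2 ≥ -1, x2 − x3 ≥ 0.
Adding all 4 inequalities: the left sides telescope to 0, and the right sides sum to 1 + 1 + (-1) + 0 = 1. So 0 ≥ 1, which is false.

Unsatisfiable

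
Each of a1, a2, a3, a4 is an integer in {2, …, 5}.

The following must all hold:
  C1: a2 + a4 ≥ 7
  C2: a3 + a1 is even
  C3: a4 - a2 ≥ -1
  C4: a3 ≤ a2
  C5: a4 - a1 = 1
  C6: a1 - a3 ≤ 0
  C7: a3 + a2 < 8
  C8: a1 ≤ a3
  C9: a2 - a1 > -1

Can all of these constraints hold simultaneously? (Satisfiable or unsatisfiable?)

The assignment a1 = 2, a2 = 4, a3 = 2, a4 = 3 works:
  constraint 1 holds since a2 + a4 = 7.
  constraint 3 holds since a4 - a2 = -1.
  constraint 5 holds since a4 - a1 = 1.
The rest check out directly.

Satisfiable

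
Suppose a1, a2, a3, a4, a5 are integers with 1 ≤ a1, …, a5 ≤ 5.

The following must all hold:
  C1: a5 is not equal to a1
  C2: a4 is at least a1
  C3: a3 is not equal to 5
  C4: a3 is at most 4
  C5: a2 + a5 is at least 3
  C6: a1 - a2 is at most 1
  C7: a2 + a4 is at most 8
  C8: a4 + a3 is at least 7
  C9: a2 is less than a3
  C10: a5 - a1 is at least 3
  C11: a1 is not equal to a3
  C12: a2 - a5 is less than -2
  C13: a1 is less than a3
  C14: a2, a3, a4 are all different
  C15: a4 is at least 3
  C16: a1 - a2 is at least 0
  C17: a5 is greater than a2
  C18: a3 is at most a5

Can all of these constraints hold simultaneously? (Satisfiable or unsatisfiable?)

Satisfiable

One satisfying assignment is a1 = 1, a2 = 1, a3 = 3, a4 = 4, a5 = 4.
For the less obvious constraints — constraint 5: a2 + a5 = 5; constraint 6: a1 - a2 = 0; constraint 7: a2 + a4 = 5 — and the others hold by inspection.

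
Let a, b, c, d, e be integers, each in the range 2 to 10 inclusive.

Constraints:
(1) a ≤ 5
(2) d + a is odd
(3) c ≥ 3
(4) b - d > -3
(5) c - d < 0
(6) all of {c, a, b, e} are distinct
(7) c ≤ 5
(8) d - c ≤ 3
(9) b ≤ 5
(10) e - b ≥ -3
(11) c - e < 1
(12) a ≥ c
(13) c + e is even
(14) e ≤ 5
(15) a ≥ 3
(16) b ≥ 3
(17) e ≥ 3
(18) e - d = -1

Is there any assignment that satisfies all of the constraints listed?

Unsatisfiable

Constraints 1, 3, 7, 9, 14, 15, 16, and 17 confine each of c, a, b, e to the 3 values {3, …, 5}.
Constraint 6 requires all 4 of them to be distinct, but only 3 values are available — impossible by the pigeonhole principle.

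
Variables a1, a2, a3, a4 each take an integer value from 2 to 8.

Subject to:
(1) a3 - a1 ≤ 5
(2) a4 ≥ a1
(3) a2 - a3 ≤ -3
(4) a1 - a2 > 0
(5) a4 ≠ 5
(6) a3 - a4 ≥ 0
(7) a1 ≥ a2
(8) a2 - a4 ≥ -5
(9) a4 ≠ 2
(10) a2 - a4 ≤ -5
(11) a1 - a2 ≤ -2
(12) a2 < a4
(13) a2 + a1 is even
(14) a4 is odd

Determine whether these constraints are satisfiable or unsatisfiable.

Constraints 1, 6, 10, and 11 give a1 − a3 ≥ -5, a3 − a4 ≥ 0, a4 − a2 ≥ 5, a2 − a1 ≥ 2.
Adding all 4 inequalities: the left sides telescope to 0, and the right sides sum to (-5) + 0 + 5 + 2 = 2. So 0 ≥ 2, which is false.

Unsatisfiable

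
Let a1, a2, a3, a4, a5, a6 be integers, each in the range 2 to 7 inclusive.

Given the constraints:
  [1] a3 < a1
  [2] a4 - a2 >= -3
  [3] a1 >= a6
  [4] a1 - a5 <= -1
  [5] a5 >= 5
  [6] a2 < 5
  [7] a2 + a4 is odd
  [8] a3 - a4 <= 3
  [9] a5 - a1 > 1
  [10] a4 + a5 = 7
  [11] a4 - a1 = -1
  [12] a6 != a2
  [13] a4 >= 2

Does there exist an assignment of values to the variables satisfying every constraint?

Satisfiable

Try a1 = 3, a2 = 3, a3 = 2, a4 = 2, a5 = 5, a6 = 2.
Check constraint 2: a4 - a2 = -1; constraint 4: a1 - a5 = -2; constraint 8: a3 - a4 = 0. The remaining constraints are straightforward to verify.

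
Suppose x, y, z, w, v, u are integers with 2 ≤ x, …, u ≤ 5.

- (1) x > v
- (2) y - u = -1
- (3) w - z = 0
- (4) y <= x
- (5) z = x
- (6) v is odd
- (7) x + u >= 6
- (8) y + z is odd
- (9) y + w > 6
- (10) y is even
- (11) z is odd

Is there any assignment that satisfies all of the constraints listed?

The assignment x = 5, y = 2, z = 5, w = 5, v = 3, u = 3 works:
  constraint 2 holds since y - u = -1.
  constraint 3 holds since w - z = 0.
The rest check out directly.

Satisfiable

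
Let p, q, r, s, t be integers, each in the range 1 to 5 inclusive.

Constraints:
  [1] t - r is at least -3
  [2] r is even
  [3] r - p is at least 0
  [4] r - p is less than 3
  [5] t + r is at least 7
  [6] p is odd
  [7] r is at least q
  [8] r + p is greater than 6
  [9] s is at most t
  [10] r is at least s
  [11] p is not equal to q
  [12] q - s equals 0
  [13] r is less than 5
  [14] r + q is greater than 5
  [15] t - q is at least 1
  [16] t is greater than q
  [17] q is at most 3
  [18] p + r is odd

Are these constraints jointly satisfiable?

Satisfiable

Try p = 3, q = 2, r = 4, s = 2, t = 4.
Check constraint 1: t - r = 0; constraint 3: r - p = 1. The remaining constraints are straightforward to verify.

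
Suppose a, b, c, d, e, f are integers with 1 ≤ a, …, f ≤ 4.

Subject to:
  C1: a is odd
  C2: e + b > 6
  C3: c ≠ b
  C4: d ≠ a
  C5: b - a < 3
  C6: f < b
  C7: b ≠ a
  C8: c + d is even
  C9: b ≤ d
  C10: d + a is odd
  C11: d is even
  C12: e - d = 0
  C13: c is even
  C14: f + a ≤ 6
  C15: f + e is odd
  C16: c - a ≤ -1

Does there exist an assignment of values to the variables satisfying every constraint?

The assignment a = 3, b = 4, c = 2, d = 4, e = 4, f = 1 works:
  constraint 2 holds since e + b = 8.
  constraint 5 holds since b - a = 1.
  constraint 12 holds since e - d = 0.
The rest check out directly.

Satisfiable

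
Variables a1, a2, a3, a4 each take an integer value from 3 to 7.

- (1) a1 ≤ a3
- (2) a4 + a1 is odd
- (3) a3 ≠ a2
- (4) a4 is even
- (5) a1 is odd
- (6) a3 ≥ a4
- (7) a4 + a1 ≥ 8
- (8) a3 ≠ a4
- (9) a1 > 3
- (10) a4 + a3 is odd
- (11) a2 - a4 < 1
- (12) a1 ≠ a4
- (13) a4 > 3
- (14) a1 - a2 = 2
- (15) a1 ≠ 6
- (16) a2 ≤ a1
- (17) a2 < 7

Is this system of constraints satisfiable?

Setting (a1, a2, a3, a4) = (5, 3, 5, 4) satisfies everything: constraint 7: a4 + a1 = 9; constraint 11: a2 - a4 = -1, and the others follow.

Satisfiable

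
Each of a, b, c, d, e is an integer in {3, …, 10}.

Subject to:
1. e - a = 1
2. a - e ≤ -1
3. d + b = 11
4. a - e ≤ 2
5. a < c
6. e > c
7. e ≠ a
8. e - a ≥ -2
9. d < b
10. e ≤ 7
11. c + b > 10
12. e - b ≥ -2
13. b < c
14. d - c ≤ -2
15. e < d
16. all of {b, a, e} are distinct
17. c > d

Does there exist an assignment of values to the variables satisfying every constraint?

Unsatisfiable

Constraints 6, 9, 13, and 15 give c < e, e < d, d < b, b < c. Chaining: c < e < d < b < c, which forces c < c — impossible.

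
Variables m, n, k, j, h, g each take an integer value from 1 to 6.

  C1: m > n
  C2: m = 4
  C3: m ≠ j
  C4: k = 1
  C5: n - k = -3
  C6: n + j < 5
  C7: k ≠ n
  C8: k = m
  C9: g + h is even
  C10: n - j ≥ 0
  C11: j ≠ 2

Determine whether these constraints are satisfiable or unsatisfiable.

Unsatisfiable

Constraint 4 fixes k = 1 and constraint 2 fixes m = 4, but constraint 8 requires k = m. Since 1 ≠ 4, contradiction.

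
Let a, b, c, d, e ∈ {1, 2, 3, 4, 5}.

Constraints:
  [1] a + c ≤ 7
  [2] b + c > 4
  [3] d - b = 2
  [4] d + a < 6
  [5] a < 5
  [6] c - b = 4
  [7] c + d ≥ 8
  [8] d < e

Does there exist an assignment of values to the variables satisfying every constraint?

Setting (a, b, c, d, e) = (1, 1, 5, 3, 4) satisfies everything: constraint 1: a + c = 6; constraint 2: b + c = 6; constraint 3: d - b = 2, and the others follow.

Satisfiable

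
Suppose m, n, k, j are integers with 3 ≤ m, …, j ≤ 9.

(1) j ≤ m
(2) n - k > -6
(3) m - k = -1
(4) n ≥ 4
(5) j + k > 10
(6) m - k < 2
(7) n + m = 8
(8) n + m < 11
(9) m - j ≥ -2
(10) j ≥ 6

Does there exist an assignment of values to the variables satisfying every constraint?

From constraint 4: n ≥ 4. From constraints 1 and 10: m ≥ j ≥ 6. Hence n + m ≥ 10. But constraint 7 requires n + m = 8, and 8 < 10. Contradiction.

Unsatisfiable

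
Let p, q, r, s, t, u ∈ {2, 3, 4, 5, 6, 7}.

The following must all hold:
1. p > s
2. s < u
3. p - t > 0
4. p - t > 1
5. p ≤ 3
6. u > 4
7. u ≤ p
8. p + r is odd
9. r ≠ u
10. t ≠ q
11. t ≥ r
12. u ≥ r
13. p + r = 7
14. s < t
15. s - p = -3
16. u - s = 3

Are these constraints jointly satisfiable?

From constraint 6: u ≥ 5. From constraints 5 and 7: u ≤ p and p ≤ 3, so u ≤ 3. But 3 < 5, so no value of u works.

Unsatisfiable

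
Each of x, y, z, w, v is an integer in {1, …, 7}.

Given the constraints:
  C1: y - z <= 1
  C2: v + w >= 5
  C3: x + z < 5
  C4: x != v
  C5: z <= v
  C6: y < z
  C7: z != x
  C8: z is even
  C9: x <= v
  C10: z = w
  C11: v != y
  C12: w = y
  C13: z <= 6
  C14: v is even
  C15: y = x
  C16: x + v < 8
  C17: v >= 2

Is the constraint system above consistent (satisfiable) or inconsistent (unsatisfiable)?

Unsatisfiable

From constraints 10, 12, and 15, z = w = y = x, so z = x. But constraint 7 says z ≠ x. Contradiction.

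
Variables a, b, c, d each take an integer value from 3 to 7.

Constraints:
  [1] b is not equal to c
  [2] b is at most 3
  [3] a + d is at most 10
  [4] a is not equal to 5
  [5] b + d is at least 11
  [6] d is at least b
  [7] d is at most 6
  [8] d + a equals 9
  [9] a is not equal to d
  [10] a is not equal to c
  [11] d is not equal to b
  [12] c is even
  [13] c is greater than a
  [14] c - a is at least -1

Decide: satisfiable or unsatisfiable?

From constraint 2: b ≤ 3. From constraint 7: d ≤ 6. Hence b + d ≤ 9. But constraint 5 requires b + d ≥ 11, and 11 > 9. Contradiction.

Unsatisfiable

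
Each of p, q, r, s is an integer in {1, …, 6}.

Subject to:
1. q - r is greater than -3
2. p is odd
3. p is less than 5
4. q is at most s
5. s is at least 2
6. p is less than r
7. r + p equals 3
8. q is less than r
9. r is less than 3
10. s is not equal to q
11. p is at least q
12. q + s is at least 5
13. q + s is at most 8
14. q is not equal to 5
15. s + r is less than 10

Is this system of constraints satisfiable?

Take p = 1, q = 1, r = 2, s = 6. Then constraint 1: q - r = -1; constraint 7: r + p = 3, and every other listed constraint is also met.

Satisfiable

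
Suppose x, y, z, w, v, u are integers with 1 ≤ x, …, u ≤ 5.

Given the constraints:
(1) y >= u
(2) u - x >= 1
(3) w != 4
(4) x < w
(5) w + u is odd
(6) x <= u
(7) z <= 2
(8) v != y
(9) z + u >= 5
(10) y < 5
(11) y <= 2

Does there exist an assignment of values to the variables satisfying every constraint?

From constraint 7: z ≤ 2. From constraints 1 and 11: u ≤ y ≤ 2. Hence z + u ≤ 4. But constraint 9 requires z + u ≥ 5, and 5 > 4. Contradiction.

Unsatisfiable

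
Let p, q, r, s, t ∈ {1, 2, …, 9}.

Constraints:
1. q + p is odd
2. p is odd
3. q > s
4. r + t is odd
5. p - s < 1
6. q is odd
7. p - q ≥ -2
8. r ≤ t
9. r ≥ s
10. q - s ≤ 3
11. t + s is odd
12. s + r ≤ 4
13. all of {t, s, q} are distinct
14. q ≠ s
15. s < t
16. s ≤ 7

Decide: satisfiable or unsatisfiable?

Constraint 6 makes q odd and constraint 2 makes p odd, so q + p must be even. Constraint 1 says q + p is odd — contradiction.

Unsatisfiable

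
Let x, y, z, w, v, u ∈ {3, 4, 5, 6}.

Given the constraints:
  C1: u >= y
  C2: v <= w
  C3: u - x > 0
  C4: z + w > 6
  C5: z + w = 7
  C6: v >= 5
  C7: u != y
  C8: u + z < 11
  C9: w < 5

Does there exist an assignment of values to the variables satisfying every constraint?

Unsatisfiable

From constraints 2 and 6: w ≥ v and v ≥ 5, so w ≥ 5. From constraint 9: w ≤ 4. But 4 < 5, so no value of w works.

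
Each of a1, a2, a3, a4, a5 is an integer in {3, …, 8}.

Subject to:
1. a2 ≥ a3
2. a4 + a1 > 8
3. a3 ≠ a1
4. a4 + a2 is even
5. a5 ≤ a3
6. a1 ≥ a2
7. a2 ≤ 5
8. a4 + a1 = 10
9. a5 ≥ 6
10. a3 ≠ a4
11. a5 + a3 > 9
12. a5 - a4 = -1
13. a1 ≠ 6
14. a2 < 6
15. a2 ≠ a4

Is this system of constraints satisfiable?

Unsatisfiable

From constraints 5 and 9: a3 ≥ a5 and a5 ≥ 6, so a3 ≥ 6. From constraints 1 and 7: a3 ≤ a2 and a2 ≤ 5, so a3 ≤ 5. But 5 < 6, so no value of a3 works.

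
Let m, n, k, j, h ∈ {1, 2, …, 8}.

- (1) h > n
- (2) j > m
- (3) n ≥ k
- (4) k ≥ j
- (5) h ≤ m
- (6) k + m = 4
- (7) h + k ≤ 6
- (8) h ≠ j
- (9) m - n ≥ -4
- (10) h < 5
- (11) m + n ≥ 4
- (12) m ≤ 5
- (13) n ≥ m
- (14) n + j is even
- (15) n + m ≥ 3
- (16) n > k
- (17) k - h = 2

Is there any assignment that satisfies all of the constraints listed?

Unsatisfiable

Constraints 1, 2, 3, 4, and 5 give n < h, h ≤ m, m < j, j ≤ k, k ≤ n. Chaining: n < h ≤ m < j ≤ k ≤ n, which forces n < n — impossible.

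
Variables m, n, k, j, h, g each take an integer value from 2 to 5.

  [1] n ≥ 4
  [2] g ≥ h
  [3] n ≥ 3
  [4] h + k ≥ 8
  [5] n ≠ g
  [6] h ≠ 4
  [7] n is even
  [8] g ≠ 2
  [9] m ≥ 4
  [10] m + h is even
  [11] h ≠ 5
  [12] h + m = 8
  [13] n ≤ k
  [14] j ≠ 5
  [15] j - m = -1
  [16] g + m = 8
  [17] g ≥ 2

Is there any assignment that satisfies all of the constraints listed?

Satisfiable

Try m = 5, n = 4, k = 5, j = 4, h = 3, g = 3.
Check constraint 4: h + k = 8; constraint 12: h + m = 8. The remaining constraints are straightforward to verify.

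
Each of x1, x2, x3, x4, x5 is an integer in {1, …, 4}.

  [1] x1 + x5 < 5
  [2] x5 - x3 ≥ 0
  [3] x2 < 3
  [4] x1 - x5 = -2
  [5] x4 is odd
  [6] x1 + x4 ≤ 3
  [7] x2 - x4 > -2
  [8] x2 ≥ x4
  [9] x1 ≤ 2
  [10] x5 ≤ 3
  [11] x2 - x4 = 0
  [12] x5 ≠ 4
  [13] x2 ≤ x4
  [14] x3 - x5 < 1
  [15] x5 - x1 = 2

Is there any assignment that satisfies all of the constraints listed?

Satisfiable

One satisfying assignment is x1 = 1, x2 = 1, x3 = 2, x4 = 1, x5 = 3.
For the less obvious constraints — constraint 1: x1 + x5 = 4; constraint 2: x5 - x3 = 1 — and the others hold by inspection.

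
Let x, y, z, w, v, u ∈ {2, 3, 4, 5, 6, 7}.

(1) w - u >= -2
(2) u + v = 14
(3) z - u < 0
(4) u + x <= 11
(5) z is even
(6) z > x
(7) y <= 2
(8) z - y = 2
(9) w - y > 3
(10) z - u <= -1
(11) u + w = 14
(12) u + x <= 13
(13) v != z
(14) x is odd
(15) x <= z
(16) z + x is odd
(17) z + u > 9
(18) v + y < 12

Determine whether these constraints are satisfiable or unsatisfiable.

Satisfiable

One satisfying assignment is x = 3, y = 2, z = 4, w = 7, v = 7, u = 7.
For the less obvious constraints — constraint 1: w - u = 0; constraint 2: u + v = 14; constraint 3: z - u = -3 — and the others hold by inspection.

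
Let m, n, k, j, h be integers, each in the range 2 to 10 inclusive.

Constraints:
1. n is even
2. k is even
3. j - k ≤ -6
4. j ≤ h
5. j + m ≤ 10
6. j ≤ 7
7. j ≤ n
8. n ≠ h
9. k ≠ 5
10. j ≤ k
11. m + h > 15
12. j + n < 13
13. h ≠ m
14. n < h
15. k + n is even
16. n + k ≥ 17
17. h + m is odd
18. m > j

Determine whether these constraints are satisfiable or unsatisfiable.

Satisfiable

Setting (m, n, k, j, h) = (8, 8, 10, 2, 9) satisfies everything: constraint 3: j - k = -8; constraint 5: j + m = 10; constraint 11: m + h = 17, and the others follow.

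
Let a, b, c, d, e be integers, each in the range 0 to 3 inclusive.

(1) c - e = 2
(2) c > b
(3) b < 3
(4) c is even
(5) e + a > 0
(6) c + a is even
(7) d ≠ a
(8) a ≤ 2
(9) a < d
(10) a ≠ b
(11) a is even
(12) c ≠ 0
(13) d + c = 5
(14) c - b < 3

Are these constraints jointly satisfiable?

Try a = 2, b = 1, c = 2, d = 3, e = 0.
Check constraint 1: c - e = 2; constraint 5: e + a = 2. The remaining constraints are straightforward to verify.

Satisfiable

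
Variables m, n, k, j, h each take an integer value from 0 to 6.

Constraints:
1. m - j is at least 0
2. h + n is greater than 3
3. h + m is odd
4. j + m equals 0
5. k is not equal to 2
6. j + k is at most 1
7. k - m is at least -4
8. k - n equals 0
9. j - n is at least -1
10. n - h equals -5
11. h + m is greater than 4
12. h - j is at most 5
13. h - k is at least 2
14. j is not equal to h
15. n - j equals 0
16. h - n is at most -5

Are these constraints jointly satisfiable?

Constraints 1, 7, 9, 13, and 16 give j − n ≥ -1, n − h ≥ 5, h − k ≥ 2, k − m ≥ -4, m − j ≥ 0.
Adding all 5 inequalities: the left sides telescope to 0, and the right sides sum to (-1) + 5 + 2 + (-4) + 0 = 2. So 0 ≥ 2, which is false.

Unsatisfiable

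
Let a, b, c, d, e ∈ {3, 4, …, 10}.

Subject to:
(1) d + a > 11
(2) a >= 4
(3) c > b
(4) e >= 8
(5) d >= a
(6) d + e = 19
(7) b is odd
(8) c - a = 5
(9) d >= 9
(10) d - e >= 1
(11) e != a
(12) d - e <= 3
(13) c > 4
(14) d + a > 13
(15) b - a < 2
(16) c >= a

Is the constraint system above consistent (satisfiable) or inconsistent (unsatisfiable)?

The assignment a = 4, b = 3, c = 9, d = 10, e = 9 works:
  constraint 1 holds since d + a = 14.
  constraint 6 holds since d + e = 19.
The rest check out directly.

Satisfiable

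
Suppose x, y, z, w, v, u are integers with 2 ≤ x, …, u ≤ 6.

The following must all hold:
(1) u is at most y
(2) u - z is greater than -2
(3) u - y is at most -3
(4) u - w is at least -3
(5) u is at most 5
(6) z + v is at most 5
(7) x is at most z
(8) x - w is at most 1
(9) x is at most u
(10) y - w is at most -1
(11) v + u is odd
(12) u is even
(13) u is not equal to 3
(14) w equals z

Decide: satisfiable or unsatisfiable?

Constraints 3, 4, and 10 give w − y ≥ 1, y − u ≥ 3, u − w ≥ -3.
Adding all 3 inequalities: the left sides telescope to 0, and the right sides sum to 1 + 3 + (-3) = 1. So 0 ≥ 1, which is false.

Unsatisfiable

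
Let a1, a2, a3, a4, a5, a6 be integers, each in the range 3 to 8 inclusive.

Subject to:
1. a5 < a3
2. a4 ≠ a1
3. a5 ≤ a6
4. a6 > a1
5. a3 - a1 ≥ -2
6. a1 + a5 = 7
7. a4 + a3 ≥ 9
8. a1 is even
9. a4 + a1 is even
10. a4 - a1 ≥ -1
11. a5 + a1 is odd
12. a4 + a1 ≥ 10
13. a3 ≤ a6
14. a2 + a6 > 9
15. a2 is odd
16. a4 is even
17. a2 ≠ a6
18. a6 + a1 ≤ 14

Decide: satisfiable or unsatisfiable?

Satisfiable

Try a1 = 4, a2 = 3, a3 = 4, a4 = 6, a5 = 3, a6 = 7.
Check constraint 5: a3 - a1 = 0; constraint 6: a1 + a5 = 7. The remaining constraints are straightforward to verify.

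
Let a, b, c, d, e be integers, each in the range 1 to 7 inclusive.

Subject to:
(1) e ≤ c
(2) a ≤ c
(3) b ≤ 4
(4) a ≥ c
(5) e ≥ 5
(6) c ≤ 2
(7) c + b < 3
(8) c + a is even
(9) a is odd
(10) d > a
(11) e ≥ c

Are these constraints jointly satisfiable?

Unsatisfiable

From constraint 5: e ≥ 5. From constraints 1 and 6: e ≤ c and c ≤ 2, so e ≤ 2. But 2 < 5, so no value of e works.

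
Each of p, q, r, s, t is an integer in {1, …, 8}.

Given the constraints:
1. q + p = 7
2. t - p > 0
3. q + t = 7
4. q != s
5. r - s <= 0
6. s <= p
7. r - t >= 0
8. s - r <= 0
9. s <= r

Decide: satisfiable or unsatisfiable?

Constraints 2, 5, 6, and 7 give t ≤ r, r ≤ s, s ≤ p, p < t. Chaining: t ≤ r ≤ s ≤ p < t, which forces t < t — impossible.

Unsatisfiable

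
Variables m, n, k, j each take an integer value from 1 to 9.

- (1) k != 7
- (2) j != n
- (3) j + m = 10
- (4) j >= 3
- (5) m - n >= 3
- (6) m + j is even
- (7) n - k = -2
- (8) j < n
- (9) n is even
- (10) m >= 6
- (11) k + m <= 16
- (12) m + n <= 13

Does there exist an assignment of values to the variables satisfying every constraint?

Try m = 7, n = 4, k = 6, j = 3.
Check constraint 3: j + m = 10; constraint 5: m - n = 3; constraint 7: n - k = -2. The remaining constraints are straightforward to verify.

Satisfiable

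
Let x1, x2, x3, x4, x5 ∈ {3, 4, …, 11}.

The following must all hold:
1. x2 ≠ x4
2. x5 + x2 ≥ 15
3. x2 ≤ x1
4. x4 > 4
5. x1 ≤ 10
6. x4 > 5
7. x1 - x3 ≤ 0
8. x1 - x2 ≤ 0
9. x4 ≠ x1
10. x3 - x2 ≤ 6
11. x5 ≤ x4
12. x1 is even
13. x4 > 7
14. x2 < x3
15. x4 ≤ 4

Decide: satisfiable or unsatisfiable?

Unsatisfiable

From constraints 11 and 15: x5 ≤ x4 ≤ 4. From constraints 3 and 5: x2 ≤ x1 ≤ 10. Hence x5 + x2 ≤ 14. But constraint 2 requires x5 + x2 ≥ 15, and 15 > 14. Contradiction.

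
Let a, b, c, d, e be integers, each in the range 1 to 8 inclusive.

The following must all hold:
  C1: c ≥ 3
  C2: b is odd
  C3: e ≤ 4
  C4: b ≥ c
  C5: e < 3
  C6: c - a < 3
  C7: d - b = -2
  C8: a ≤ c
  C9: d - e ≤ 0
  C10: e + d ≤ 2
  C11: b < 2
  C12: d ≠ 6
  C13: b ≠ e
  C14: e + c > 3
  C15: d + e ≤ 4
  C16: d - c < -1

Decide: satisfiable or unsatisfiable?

Unsatisfiable

From constraints 1 and 4: b ≥ c and c ≥ 3, so b ≥ 3. From constraint 11: b ≤ 1. But 1 < 3, so no value of b works.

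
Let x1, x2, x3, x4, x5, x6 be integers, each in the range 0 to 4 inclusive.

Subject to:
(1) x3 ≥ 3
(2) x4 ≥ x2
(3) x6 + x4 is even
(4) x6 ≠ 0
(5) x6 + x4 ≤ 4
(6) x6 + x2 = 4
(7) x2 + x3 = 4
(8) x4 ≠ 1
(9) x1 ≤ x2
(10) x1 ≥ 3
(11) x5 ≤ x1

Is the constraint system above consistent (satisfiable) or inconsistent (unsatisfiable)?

Unsatisfiable

From constraints 9 and 10: x2 ≥ x1 ≥ 3. From constraint 1: x3 ≥ 3. Hence x2 + x3 ≥ 6. But constraint 7 requires x2 + x3 = 4, and 4 < 6. Contradiction.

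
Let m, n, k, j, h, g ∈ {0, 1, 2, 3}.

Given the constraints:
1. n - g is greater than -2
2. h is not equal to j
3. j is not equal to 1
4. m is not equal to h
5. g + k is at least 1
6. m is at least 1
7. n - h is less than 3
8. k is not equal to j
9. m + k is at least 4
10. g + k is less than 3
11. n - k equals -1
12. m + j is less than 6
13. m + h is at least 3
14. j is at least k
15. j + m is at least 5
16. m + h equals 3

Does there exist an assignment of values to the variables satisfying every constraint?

Satisfiable

Try m = 3, n = 0, k = 1, j = 2, h = 0, g = 1.
Check constraint 1: n - g = -1; constraint 5: g + k = 2; constraint 7: n - h = 0. The remaining constraints are straightforward to verify.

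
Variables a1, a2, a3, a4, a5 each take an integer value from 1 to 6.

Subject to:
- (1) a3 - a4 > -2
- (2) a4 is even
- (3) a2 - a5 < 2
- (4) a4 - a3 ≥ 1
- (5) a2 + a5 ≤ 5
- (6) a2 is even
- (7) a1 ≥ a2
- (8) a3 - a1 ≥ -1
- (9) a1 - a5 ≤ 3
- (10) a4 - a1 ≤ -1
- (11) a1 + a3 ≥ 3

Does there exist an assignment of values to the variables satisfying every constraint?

Unsatisfiable

Constraints 4, 8, and 10 give a4 − a3 ≥ 1, a3 − a1 ≥ -1, a1 − a4 ≥ 1.
Adding all 3 inequalities: the left sides telescope to 0, and the right sides sum to 1 + (-1) + 1 = 1. So 0 ≥ 1, which is false.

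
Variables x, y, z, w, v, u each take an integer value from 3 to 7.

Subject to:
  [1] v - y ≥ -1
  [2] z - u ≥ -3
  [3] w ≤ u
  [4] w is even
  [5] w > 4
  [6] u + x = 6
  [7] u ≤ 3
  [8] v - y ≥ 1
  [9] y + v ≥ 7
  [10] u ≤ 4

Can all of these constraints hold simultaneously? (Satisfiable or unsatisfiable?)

Unsatisfiable

From constraint 5: w ≥ 5. From constraints 3 and 7: w ≤ u and u ≤ 3, so w ≤ 3. But 3 < 5, so no value of w works.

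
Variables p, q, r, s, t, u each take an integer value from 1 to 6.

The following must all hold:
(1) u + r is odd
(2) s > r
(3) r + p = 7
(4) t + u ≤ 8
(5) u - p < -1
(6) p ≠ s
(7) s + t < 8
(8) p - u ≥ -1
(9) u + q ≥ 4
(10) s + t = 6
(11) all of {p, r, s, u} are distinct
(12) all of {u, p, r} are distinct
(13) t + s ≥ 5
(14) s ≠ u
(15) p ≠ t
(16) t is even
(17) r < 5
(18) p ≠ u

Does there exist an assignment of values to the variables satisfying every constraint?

Try p = 5, q = 2, r = 2, s = 4, t = 2, u = 3.
Check constraint 3: r + p = 7; constraint 4: t + u = 5. The remaining constraints are straightforward to verify.

Satisfiable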